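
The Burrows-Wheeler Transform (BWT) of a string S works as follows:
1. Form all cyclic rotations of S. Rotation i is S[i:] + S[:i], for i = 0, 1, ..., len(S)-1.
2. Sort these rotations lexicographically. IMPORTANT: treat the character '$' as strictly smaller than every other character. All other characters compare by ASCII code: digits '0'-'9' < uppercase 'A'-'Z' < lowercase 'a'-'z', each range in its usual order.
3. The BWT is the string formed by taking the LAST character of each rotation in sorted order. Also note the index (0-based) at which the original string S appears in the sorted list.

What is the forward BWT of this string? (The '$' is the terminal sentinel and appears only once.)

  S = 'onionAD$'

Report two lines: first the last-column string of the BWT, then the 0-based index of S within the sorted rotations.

Answer: DnAnooi$
7

Derivation:
All 8 rotations (rotation i = S[i:]+S[:i]):
  rot[0] = onionAD$
  rot[1] = nionAD$o
  rot[2] = ionAD$on
  rot[3] = onAD$oni
  rot[4] = nAD$onio
  rot[5] = AD$onion
  rot[6] = D$onionA
  rot[7] = $onionAD
Sorted (with $ < everything):
  sorted[0] = $onionAD  (last char: 'D')
  sorted[1] = AD$onion  (last char: 'n')
  sorted[2] = D$onionA  (last char: 'A')
  sorted[3] = ionAD$on  (last char: 'n')
  sorted[4] = nAD$onio  (last char: 'o')
  sorted[5] = nionAD$o  (last char: 'o')
  sorted[6] = onAD$oni  (last char: 'i')
  sorted[7] = onionAD$  (last char: '$')
Last column: DnAnooi$
Original string S is at sorted index 7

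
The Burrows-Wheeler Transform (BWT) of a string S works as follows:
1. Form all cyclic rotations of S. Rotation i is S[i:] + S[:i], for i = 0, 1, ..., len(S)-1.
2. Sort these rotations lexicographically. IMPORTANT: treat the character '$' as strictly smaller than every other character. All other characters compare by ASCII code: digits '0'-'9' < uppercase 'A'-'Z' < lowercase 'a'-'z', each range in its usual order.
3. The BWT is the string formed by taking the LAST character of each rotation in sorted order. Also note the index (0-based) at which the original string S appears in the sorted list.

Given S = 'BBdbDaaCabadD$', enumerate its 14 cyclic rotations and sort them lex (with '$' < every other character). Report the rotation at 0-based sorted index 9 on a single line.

Answer: adD$BBdbDaaCab

Derivation:
All 14 rotations (rotation i = S[i:]+S[:i]):
  rot[0] = BBdbDaaCabadD$
  rot[1] = BdbDaaCabadD$B
  rot[2] = dbDaaCabadD$BB
  rot[3] = bDaaCabadD$BBd
  rot[4] = DaaCabadD$BBdb
  rot[5] = aaCabadD$BBdbD
  rot[6] = aCabadD$BBdbDa
  rot[7] = CabadD$BBdbDaa
  rot[8] = abadD$BBdbDaaC
  rot[9] = badD$BBdbDaaCa
  rot[10] = adD$BBdbDaaCab
  rot[11] = dD$BBdbDaaCaba
  rot[12] = D$BBdbDaaCabad
  rot[13] = $BBdbDaaCabadD
Sorted (with $ < everything):
  sorted[0] = $BBdbDaaCabadD
  sorted[1] = BBdbDaaCabadD$
  sorted[2] = BdbDaaCabadD$B
  sorted[3] = CabadD$BBdbDaa
  sorted[4] = D$BBdbDaaCabad
  sorted[5] = DaaCabadD$BBdb
  sorted[6] = aCabadD$BBdbDa
  sorted[7] = aaCabadD$BBdbD
  sorted[8] = abadD$BBdbDaaC
  sorted[9] = adD$BBdbDaaCab
  sorted[10] = bDaaCabadD$BBd
  sorted[11] = badD$BBdbDaaCa
  sorted[12] = dD$BBdbDaaCaba
  sorted[13] = dbDaaCabadD$BB
sorted[9] = adD$BBdbDaaCab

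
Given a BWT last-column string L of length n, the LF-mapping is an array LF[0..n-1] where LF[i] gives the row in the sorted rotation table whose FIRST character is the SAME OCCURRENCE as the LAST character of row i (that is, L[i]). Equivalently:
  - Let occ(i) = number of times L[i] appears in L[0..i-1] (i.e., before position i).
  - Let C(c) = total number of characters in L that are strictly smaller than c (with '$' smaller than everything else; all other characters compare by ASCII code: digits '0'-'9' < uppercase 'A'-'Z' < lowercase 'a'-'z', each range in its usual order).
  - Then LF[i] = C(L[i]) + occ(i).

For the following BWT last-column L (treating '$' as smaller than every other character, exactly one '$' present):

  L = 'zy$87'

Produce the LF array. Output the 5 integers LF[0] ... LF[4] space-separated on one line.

Answer: 4 3 0 2 1

Derivation:
Char counts: '$':1, '7':1, '8':1, 'y':1, 'z':1
C (first-col start): C('$')=0, C('7')=1, C('8')=2, C('y')=3, C('z')=4
L[0]='z': occ=0, LF[0]=C('z')+0=4+0=4
L[1]='y': occ=0, LF[1]=C('y')+0=3+0=3
L[2]='$': occ=0, LF[2]=C('$')+0=0+0=0
L[3]='8': occ=0, LF[3]=C('8')+0=2+0=2
L[4]='7': occ=0, LF[4]=C('7')+0=1+0=1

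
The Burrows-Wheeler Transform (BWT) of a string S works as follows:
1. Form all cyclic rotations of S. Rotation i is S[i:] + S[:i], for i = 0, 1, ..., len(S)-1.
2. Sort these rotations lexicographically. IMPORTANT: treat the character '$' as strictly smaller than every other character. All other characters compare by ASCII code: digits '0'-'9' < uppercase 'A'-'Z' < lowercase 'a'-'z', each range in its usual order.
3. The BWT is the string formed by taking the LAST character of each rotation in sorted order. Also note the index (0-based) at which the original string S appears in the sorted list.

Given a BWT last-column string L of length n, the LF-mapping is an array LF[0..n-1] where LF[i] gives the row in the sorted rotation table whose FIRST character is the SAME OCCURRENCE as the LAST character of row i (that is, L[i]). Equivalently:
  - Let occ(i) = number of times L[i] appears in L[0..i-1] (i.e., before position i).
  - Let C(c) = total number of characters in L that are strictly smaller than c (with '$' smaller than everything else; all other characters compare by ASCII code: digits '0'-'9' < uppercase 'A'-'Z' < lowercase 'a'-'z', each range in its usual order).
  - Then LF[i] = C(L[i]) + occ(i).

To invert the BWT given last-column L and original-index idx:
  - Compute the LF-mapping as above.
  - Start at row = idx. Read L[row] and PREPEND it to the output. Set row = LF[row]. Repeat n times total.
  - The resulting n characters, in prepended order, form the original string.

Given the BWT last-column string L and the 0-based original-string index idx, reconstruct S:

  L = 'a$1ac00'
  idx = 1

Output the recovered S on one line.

LF mapping: 4 0 3 5 6 1 2
Walk LF starting at row 1, prepending L[row]:
  step 1: row=1, L[1]='$', prepend. Next row=LF[1]=0
  step 2: row=0, L[0]='a', prepend. Next row=LF[0]=4
  step 3: row=4, L[4]='c', prepend. Next row=LF[4]=6
  step 4: row=6, L[6]='0', prepend. Next row=LF[6]=2
  step 5: row=2, L[2]='1', prepend. Next row=LF[2]=3
  step 6: row=3, L[3]='a', prepend. Next row=LF[3]=5
  step 7: row=5, L[5]='0', prepend. Next row=LF[5]=1
Reversed output: 0a10ca$

Answer: 0a10ca$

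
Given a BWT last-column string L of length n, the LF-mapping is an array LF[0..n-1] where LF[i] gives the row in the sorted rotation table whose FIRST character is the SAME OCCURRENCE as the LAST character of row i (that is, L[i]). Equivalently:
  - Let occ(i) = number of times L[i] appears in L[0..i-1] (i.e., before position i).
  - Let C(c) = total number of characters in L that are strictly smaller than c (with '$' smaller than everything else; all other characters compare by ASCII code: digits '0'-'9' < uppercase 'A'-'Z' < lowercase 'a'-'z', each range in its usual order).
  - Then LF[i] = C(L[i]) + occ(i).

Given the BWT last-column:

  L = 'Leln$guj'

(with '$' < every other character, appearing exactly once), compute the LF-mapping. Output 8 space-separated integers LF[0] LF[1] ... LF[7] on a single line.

Char counts: '$':1, 'L':1, 'e':1, 'g':1, 'j':1, 'l':1, 'n':1, 'u':1
C (first-col start): C('$')=0, C('L')=1, C('e')=2, C('g')=3, C('j')=4, C('l')=5, C('n')=6, C('u')=7
L[0]='L': occ=0, LF[0]=C('L')+0=1+0=1
L[1]='e': occ=0, LF[1]=C('e')+0=2+0=2
L[2]='l': occ=0, LF[2]=C('l')+0=5+0=5
L[3]='n': occ=0, LF[3]=C('n')+0=6+0=6
L[4]='$': occ=0, LF[4]=C('$')+0=0+0=0
L[5]='g': occ=0, LF[5]=C('g')+0=3+0=3
L[6]='u': occ=0, LF[6]=C('u')+0=7+0=7
L[7]='j': occ=0, LF[7]=C('j')+0=4+0=4

Answer: 1 2 5 6 0 3 7 4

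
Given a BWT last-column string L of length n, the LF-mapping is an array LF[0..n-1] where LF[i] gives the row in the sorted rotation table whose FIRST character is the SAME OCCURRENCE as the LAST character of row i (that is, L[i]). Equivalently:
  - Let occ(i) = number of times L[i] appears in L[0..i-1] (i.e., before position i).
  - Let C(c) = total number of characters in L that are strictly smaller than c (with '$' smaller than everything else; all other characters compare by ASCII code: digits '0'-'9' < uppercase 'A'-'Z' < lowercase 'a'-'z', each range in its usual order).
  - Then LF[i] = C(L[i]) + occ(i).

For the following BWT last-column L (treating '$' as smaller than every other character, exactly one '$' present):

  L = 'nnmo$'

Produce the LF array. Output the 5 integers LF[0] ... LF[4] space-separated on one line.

Char counts: '$':1, 'm':1, 'n':2, 'o':1
C (first-col start): C('$')=0, C('m')=1, C('n')=2, C('o')=4
L[0]='n': occ=0, LF[0]=C('n')+0=2+0=2
L[1]='n': occ=1, LF[1]=C('n')+1=2+1=3
L[2]='m': occ=0, LF[2]=C('m')+0=1+0=1
L[3]='o': occ=0, LF[3]=C('o')+0=4+0=4
L[4]='$': occ=0, LF[4]=C('$')+0=0+0=0

Answer: 2 3 1 4 0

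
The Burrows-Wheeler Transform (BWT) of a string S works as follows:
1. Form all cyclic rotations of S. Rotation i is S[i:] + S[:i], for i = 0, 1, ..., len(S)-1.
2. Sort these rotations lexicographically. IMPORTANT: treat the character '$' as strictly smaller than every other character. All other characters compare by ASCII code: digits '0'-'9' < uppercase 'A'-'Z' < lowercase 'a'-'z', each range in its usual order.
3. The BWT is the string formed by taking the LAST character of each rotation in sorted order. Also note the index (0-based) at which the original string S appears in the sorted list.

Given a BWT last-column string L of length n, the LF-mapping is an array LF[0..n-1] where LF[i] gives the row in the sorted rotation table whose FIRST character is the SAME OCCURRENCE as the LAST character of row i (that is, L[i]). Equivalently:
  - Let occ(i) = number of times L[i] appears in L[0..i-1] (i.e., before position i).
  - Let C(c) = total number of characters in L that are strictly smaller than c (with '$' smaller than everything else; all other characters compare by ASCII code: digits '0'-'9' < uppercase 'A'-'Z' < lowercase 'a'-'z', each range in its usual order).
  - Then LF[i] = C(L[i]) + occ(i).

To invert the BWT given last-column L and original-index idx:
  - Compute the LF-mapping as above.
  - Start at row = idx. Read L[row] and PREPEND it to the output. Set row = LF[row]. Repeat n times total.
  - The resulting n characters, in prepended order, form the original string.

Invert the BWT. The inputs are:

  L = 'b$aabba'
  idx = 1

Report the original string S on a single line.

Answer: aaabbb$

Derivation:
LF mapping: 4 0 1 2 5 6 3
Walk LF starting at row 1, prepending L[row]:
  step 1: row=1, L[1]='$', prepend. Next row=LF[1]=0
  step 2: row=0, L[0]='b', prepend. Next row=LF[0]=4
  step 3: row=4, L[4]='b', prepend. Next row=LF[4]=5
  step 4: row=5, L[5]='b', prepend. Next row=LF[5]=6
  step 5: row=6, L[6]='a', prepend. Next row=LF[6]=3
  step 6: row=3, L[3]='a', prepend. Next row=LF[3]=2
  step 7: row=2, L[2]='a', prepend. Next row=LF[2]=1
Reversed output: aaabbb$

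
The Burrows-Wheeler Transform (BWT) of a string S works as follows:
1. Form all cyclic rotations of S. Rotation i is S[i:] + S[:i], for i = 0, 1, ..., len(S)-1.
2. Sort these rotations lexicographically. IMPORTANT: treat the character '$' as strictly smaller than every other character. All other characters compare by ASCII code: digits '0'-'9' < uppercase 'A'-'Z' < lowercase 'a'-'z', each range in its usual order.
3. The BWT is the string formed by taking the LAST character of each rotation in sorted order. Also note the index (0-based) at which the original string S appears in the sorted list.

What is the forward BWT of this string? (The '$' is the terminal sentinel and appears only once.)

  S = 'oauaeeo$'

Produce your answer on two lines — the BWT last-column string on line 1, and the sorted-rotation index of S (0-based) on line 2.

All 8 rotations (rotation i = S[i:]+S[:i]):
  rot[0] = oauaeeo$
  rot[1] = auaeeo$o
  rot[2] = uaeeo$oa
  rot[3] = aeeo$oau
  rot[4] = eeo$oaua
  rot[5] = eo$oauae
  rot[6] = o$oauaee
  rot[7] = $oauaeeo
Sorted (with $ < everything):
  sorted[0] = $oauaeeo  (last char: 'o')
  sorted[1] = aeeo$oau  (last char: 'u')
  sorted[2] = auaeeo$o  (last char: 'o')
  sorted[3] = eeo$oaua  (last char: 'a')
  sorted[4] = eo$oauae  (last char: 'e')
  sorted[5] = o$oauaee  (last char: 'e')
  sorted[6] = oauaeeo$  (last char: '$')
  sorted[7] = uaeeo$oa  (last char: 'a')
Last column: ouoaee$a
Original string S is at sorted index 6

Answer: ouoaee$a
6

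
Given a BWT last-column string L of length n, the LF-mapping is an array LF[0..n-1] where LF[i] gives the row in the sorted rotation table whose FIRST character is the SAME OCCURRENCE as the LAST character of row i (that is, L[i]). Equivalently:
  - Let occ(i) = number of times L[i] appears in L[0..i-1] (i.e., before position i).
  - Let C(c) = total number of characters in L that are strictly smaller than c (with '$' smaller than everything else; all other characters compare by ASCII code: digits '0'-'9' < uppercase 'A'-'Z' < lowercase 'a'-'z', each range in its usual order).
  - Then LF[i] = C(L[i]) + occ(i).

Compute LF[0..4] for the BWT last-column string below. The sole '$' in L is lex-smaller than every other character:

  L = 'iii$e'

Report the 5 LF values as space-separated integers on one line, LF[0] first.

Answer: 2 3 4 0 1

Derivation:
Char counts: '$':1, 'e':1, 'i':3
C (first-col start): C('$')=0, C('e')=1, C('i')=2
L[0]='i': occ=0, LF[0]=C('i')+0=2+0=2
L[1]='i': occ=1, LF[1]=C('i')+1=2+1=3
L[2]='i': occ=2, LF[2]=C('i')+2=2+2=4
L[3]='$': occ=0, LF[3]=C('$')+0=0+0=0
L[4]='e': occ=0, LF[4]=C('e')+0=1+0=1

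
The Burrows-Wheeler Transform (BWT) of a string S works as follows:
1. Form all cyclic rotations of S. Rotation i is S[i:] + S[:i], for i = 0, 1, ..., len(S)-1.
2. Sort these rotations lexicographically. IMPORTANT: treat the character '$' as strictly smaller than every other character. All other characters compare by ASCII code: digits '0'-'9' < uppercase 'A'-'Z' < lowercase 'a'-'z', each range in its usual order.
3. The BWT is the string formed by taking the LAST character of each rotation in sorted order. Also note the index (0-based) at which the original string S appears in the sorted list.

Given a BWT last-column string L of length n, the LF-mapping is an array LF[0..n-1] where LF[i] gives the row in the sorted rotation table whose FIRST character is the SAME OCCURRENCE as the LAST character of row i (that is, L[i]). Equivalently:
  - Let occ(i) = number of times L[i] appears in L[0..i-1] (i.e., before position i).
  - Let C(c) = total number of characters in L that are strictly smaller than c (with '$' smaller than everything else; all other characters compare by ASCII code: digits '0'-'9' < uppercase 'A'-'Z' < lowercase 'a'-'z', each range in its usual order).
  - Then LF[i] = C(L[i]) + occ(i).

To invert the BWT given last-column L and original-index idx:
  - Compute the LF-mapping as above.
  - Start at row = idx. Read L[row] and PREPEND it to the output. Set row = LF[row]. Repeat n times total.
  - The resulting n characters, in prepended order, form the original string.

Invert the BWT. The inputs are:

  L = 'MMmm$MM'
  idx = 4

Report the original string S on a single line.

LF mapping: 1 2 5 6 0 3 4
Walk LF starting at row 4, prepending L[row]:
  step 1: row=4, L[4]='$', prepend. Next row=LF[4]=0
  step 2: row=0, L[0]='M', prepend. Next row=LF[0]=1
  step 3: row=1, L[1]='M', prepend. Next row=LF[1]=2
  step 4: row=2, L[2]='m', prepend. Next row=LF[2]=5
  step 5: row=5, L[5]='M', prepend. Next row=LF[5]=3
  step 6: row=3, L[3]='m', prepend. Next row=LF[3]=6
  step 7: row=6, L[6]='M', prepend. Next row=LF[6]=4
Reversed output: MmMmMM$

Answer: MmMmMM$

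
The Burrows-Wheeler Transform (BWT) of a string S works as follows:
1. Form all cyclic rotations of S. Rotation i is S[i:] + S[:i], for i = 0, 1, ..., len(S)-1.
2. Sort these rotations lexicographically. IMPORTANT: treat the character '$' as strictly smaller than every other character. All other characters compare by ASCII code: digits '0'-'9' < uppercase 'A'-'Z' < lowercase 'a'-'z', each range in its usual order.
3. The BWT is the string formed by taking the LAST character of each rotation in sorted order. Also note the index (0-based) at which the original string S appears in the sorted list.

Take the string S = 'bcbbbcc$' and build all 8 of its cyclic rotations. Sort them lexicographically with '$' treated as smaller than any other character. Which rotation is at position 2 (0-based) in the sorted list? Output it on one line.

All 8 rotations (rotation i = S[i:]+S[:i]):
  rot[0] = bcbbbcc$
  rot[1] = cbbbcc$b
  rot[2] = bbbcc$bc
  rot[3] = bbcc$bcb
  rot[4] = bcc$bcbb
  rot[5] = cc$bcbbb
  rot[6] = c$bcbbbc
  rot[7] = $bcbbbcc
Sorted (with $ < everything):
  sorted[0] = $bcbbbcc
  sorted[1] = bbbcc$bc
  sorted[2] = bbcc$bcb
  sorted[3] = bcbbbcc$
  sorted[4] = bcc$bcbb
  sorted[5] = c$bcbbbc
  sorted[6] = cbbbcc$b
  sorted[7] = cc$bcbbb
sorted[2] = bbcc$bcb

Answer: bbcc$bcb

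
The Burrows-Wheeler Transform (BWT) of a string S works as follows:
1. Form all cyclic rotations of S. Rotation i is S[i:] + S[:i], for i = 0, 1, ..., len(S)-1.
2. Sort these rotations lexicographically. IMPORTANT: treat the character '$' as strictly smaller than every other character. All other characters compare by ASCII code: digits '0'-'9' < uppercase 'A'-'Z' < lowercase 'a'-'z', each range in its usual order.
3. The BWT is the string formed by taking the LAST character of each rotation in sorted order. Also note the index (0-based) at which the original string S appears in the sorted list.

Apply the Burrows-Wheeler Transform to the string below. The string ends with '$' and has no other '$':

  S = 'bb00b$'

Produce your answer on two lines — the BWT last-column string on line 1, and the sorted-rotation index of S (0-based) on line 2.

All 6 rotations (rotation i = S[i:]+S[:i]):
  rot[0] = bb00b$
  rot[1] = b00b$b
  rot[2] = 00b$bb
  rot[3] = 0b$bb0
  rot[4] = b$bb00
  rot[5] = $bb00b
Sorted (with $ < everything):
  sorted[0] = $bb00b  (last char: 'b')
  sorted[1] = 00b$bb  (last char: 'b')
  sorted[2] = 0b$bb0  (last char: '0')
  sorted[3] = b$bb00  (last char: '0')
  sorted[4] = b00b$b  (last char: 'b')
  sorted[5] = bb00b$  (last char: '$')
Last column: bb00b$
Original string S is at sorted index 5

Answer: bb00b$
5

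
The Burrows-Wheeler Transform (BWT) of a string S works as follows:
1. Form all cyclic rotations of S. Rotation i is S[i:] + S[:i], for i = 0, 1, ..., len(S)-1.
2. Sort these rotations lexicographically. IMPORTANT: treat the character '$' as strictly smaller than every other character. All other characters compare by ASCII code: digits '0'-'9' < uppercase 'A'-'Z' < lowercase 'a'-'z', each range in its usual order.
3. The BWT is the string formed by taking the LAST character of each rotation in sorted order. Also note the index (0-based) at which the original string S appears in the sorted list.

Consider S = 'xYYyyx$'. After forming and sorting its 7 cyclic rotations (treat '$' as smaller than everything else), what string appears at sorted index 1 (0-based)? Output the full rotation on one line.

Answer: YYyyx$x

Derivation:
All 7 rotations (rotation i = S[i:]+S[:i]):
  rot[0] = xYYyyx$
  rot[1] = YYyyx$x
  rot[2] = Yyyx$xY
  rot[3] = yyx$xYY
  rot[4] = yx$xYYy
  rot[5] = x$xYYyy
  rot[6] = $xYYyyx
Sorted (with $ < everything):
  sorted[0] = $xYYyyx
  sorted[1] = YYyyx$x
  sorted[2] = Yyyx$xY
  sorted[3] = x$xYYyy
  sorted[4] = xYYyyx$
  sorted[5] = yx$xYYy
  sorted[6] = yyx$xYY
sorted[1] = YYyyx$x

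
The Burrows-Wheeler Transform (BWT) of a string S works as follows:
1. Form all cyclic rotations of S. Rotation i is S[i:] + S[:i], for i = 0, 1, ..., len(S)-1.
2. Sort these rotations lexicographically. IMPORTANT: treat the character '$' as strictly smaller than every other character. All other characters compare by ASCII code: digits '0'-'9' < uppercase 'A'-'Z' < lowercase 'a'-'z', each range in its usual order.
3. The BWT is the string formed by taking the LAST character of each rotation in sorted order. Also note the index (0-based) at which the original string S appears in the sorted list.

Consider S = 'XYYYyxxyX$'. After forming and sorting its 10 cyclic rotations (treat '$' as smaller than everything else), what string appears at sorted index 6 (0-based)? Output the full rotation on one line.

All 10 rotations (rotation i = S[i:]+S[:i]):
  rot[0] = XYYYyxxyX$
  rot[1] = YYYyxxyX$X
  rot[2] = YYyxxyX$XY
  rot[3] = YyxxyX$XYY
  rot[4] = yxxyX$XYYY
  rot[5] = xxyX$XYYYy
  rot[6] = xyX$XYYYyx
  rot[7] = yX$XYYYyxx
  rot[8] = X$XYYYyxxy
  rot[9] = $XYYYyxxyX
Sorted (with $ < everything):
  sorted[0] = $XYYYyxxyX
  sorted[1] = X$XYYYyxxy
  sorted[2] = XYYYyxxyX$
  sorted[3] = YYYyxxyX$X
  sorted[4] = YYyxxyX$XY
  sorted[5] = YyxxyX$XYY
  sorted[6] = xxyX$XYYYy
  sorted[7] = xyX$XYYYyx
  sorted[8] = yX$XYYYyxx
  sorted[9] = yxxyX$XYYY
sorted[6] = xxyX$XYYYy

Answer: xxyX$XYYYy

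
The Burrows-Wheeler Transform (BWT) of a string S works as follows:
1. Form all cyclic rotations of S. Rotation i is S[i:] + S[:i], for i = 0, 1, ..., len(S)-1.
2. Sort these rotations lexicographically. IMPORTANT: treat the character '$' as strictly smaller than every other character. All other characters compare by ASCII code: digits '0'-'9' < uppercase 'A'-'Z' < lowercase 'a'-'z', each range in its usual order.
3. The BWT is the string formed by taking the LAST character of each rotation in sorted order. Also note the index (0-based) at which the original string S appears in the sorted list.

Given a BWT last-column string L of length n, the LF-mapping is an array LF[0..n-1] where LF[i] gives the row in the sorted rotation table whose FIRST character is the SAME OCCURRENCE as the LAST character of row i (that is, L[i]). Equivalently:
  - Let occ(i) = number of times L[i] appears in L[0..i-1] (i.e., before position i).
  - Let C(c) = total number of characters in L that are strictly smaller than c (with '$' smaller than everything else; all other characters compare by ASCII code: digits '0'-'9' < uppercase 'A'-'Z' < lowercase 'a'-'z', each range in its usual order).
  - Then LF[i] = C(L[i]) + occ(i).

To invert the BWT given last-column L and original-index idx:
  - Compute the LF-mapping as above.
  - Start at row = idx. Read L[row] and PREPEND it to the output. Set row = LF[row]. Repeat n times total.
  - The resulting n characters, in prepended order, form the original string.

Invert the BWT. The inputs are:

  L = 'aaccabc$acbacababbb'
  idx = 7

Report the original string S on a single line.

LF mapping: 1 2 14 15 3 8 16 0 4 17 9 5 18 6 10 7 11 12 13
Walk LF starting at row 7, prepending L[row]:
  step 1: row=7, L[7]='$', prepend. Next row=LF[7]=0
  step 2: row=0, L[0]='a', prepend. Next row=LF[0]=1
  step 3: row=1, L[1]='a', prepend. Next row=LF[1]=2
  step 4: row=2, L[2]='c', prepend. Next row=LF[2]=14
  step 5: row=14, L[14]='b', prepend. Next row=LF[14]=10
  step 6: row=10, L[10]='b', prepend. Next row=LF[10]=9
  step 7: row=9, L[9]='c', prepend. Next row=LF[9]=17
  step 8: row=17, L[17]='b', prepend. Next row=LF[17]=12
  step 9: row=12, L[12]='c', prepend. Next row=LF[12]=18
  step 10: row=18, L[18]='b', prepend. Next row=LF[18]=13
  step 11: row=13, L[13]='a', prepend. Next row=LF[13]=6
  step 12: row=6, L[6]='c', prepend. Next row=LF[6]=16
  step 13: row=16, L[16]='b', prepend. Next row=LF[16]=11
  step 14: row=11, L[11]='a', prepend. Next row=LF[11]=5
  step 15: row=5, L[5]='b', prepend. Next row=LF[5]=8
  step 16: row=8, L[8]='a', prepend. Next row=LF[8]=4
  step 17: row=4, L[4]='a', prepend. Next row=LF[4]=3
  step 18: row=3, L[3]='c', prepend. Next row=LF[3]=15
  step 19: row=15, L[15]='a', prepend. Next row=LF[15]=7
Reversed output: acaababcabcbcbbcaa$

Answer: acaababcabcbcbbcaa$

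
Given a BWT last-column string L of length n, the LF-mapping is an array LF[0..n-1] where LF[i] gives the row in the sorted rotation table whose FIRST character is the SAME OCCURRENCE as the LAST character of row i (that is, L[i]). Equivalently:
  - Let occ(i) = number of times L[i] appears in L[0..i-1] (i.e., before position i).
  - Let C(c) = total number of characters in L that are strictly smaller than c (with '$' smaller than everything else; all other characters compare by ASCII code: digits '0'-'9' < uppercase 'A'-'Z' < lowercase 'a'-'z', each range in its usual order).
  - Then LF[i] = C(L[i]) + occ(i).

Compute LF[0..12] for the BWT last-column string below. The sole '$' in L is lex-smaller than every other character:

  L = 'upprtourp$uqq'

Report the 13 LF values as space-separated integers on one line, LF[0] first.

Answer: 10 2 3 7 9 1 11 8 4 0 12 5 6

Derivation:
Char counts: '$':1, 'o':1, 'p':3, 'q':2, 'r':2, 't':1, 'u':3
C (first-col start): C('$')=0, C('o')=1, C('p')=2, C('q')=5, C('r')=7, C('t')=9, C('u')=10
L[0]='u': occ=0, LF[0]=C('u')+0=10+0=10
L[1]='p': occ=0, LF[1]=C('p')+0=2+0=2
L[2]='p': occ=1, LF[2]=C('p')+1=2+1=3
L[3]='r': occ=0, LF[3]=C('r')+0=7+0=7
L[4]='t': occ=0, LF[4]=C('t')+0=9+0=9
L[5]='o': occ=0, LF[5]=C('o')+0=1+0=1
L[6]='u': occ=1, LF[6]=C('u')+1=10+1=11
L[7]='r': occ=1, LF[7]=C('r')+1=7+1=8
L[8]='p': occ=2, LF[8]=C('p')+2=2+2=4
L[9]='$': occ=0, LF[9]=C('$')+0=0+0=0
L[10]='u': occ=2, LF[10]=C('u')+2=10+2=12
L[11]='q': occ=0, LF[11]=C('q')+0=5+0=5
L[12]='q': occ=1, LF[12]=C('q')+1=5+1=6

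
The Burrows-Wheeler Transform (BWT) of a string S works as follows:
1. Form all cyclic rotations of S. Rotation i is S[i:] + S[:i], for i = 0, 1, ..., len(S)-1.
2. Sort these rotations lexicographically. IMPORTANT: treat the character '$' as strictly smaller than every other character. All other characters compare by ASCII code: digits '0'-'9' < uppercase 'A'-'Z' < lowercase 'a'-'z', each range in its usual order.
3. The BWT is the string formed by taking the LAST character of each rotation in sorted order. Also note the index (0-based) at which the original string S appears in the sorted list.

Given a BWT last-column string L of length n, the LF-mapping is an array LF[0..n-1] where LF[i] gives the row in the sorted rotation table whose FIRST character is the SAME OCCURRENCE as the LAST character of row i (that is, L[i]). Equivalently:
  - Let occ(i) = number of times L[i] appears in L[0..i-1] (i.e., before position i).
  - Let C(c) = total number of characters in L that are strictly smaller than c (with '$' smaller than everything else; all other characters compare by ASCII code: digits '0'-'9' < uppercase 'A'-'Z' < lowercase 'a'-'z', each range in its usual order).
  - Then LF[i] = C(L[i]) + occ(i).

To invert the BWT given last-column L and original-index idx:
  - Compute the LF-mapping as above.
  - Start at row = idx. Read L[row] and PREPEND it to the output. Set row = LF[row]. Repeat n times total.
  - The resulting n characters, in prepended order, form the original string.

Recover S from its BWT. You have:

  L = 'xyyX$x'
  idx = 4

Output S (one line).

LF mapping: 2 4 5 1 0 3
Walk LF starting at row 4, prepending L[row]:
  step 1: row=4, L[4]='$', prepend. Next row=LF[4]=0
  step 2: row=0, L[0]='x', prepend. Next row=LF[0]=2
  step 3: row=2, L[2]='y', prepend. Next row=LF[2]=5
  step 4: row=5, L[5]='x', prepend. Next row=LF[5]=3
  step 5: row=3, L[3]='X', prepend. Next row=LF[3]=1
  step 6: row=1, L[1]='y', prepend. Next row=LF[1]=4
Reversed output: yXxyx$

Answer: yXxyx$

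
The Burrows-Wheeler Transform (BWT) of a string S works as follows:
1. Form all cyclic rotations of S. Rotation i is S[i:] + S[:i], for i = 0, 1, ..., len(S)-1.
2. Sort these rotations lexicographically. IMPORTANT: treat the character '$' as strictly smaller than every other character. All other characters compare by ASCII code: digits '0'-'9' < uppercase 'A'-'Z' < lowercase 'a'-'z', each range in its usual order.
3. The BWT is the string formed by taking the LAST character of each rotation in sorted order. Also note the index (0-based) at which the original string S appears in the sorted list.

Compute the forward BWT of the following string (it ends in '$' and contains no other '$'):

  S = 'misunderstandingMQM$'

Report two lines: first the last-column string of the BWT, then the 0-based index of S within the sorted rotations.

Answer: MQgMtnndndm$uaieriss
11

Derivation:
All 20 rotations (rotation i = S[i:]+S[:i]):
  rot[0] = misunderstandingMQM$
  rot[1] = isunderstandingMQM$m
  rot[2] = sunderstandingMQM$mi
  rot[3] = understandingMQM$mis
  rot[4] = nderstandingMQM$misu
  rot[5] = derstandingMQM$misun
  rot[6] = erstandingMQM$misund
  rot[7] = rstandingMQM$misunde
  rot[8] = standingMQM$misunder
  rot[9] = tandingMQM$misunders
  rot[10] = andingMQM$misunderst
  rot[11] = ndingMQM$misundersta
  rot[12] = dingMQM$misunderstan
  rot[13] = ingMQM$misunderstand
  rot[14] = ngMQM$misunderstandi
  rot[15] = gMQM$misunderstandin
  rot[16] = MQM$misunderstanding
  rot[17] = QM$misunderstandingM
  rot[18] = M$misunderstandingMQ
  rot[19] = $misunderstandingMQM
Sorted (with $ < everything):
  sorted[0] = $misunderstandingMQM  (last char: 'M')
  sorted[1] = M$misunderstandingMQ  (last char: 'Q')
  sorted[2] = MQM$misunderstanding  (last char: 'g')
  sorted[3] = QM$misunderstandingM  (last char: 'M')
  sorted[4] = andingMQM$misunderst  (last char: 't')
  sorted[5] = derstandingMQM$misun  (last char: 'n')
  sorted[6] = dingMQM$misunderstan  (last char: 'n')
  sorted[7] = erstandingMQM$misund  (last char: 'd')
  sorted[8] = gMQM$misunderstandin  (last char: 'n')
  sorted[9] = ingMQM$misunderstand  (last char: 'd')
  sorted[10] = isunderstandingMQM$m  (last char: 'm')
  sorted[11] = misunderstandingMQM$  (last char: '$')
  sorted[12] = nderstandingMQM$misu  (last char: 'u')
  sorted[13] = ndingMQM$misundersta  (last char: 'a')
  sorted[14] = ngMQM$misunderstandi  (last char: 'i')
  sorted[15] = rstandingMQM$misunde  (last char: 'e')
  sorted[16] = standingMQM$misunder  (last char: 'r')
  sorted[17] = sunderstandingMQM$mi  (last char: 'i')
  sorted[18] = tandingMQM$misunders  (last char: 's')
  sorted[19] = understandingMQM$mis  (last char: 's')
Last column: MQgMtnndndm$uaieriss
Original string S is at sorted index 11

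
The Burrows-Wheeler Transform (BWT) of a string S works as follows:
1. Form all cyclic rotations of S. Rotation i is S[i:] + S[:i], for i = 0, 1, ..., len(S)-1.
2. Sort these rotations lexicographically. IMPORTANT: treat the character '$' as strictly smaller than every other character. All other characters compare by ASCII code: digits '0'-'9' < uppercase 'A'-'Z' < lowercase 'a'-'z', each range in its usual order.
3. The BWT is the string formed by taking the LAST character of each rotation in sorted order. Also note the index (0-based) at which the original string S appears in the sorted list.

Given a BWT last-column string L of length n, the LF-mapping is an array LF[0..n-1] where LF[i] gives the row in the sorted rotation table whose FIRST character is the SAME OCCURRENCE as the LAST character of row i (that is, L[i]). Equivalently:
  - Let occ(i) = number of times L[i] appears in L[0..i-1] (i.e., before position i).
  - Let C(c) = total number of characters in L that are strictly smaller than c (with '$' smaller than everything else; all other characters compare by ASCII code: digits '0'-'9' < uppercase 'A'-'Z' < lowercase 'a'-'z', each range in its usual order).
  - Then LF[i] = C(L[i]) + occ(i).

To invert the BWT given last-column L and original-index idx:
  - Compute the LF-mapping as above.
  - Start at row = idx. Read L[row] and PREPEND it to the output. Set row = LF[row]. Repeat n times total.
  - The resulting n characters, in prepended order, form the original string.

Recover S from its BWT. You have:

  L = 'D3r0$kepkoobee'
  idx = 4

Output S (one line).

Answer: bookkeeper30D$

Derivation:
LF mapping: 3 2 13 1 0 8 5 12 9 10 11 4 6 7
Walk LF starting at row 4, prepending L[row]:
  step 1: row=4, L[4]='$', prepend. Next row=LF[4]=0
  step 2: row=0, L[0]='D', prepend. Next row=LF[0]=3
  step 3: row=3, L[3]='0', prepend. Next row=LF[3]=1
  step 4: row=1, L[1]='3', prepend. Next row=LF[1]=2
  step 5: row=2, L[2]='r', prepend. Next row=LF[2]=13
  step 6: row=13, L[13]='e', prepend. Next row=LF[13]=7
  step 7: row=7, L[7]='p', prepend. Next row=LF[7]=12
  step 8: row=12, L[12]='e', prepend. Next row=LF[12]=6
  step 9: row=6, L[6]='e', prepend. Next row=LF[6]=5
  step 10: row=5, L[5]='k', prepend. Next row=LF[5]=8
  step 11: row=8, L[8]='k', prepend. Next row=LF[8]=9
  step 12: row=9, L[9]='o', prepend. Next row=LF[9]=10
  step 13: row=10, L[10]='o', prepend. Next row=LF[10]=11
  step 14: row=11, L[11]='b', prepend. Next row=LF[11]=4
Reversed output: bookkeeper30D$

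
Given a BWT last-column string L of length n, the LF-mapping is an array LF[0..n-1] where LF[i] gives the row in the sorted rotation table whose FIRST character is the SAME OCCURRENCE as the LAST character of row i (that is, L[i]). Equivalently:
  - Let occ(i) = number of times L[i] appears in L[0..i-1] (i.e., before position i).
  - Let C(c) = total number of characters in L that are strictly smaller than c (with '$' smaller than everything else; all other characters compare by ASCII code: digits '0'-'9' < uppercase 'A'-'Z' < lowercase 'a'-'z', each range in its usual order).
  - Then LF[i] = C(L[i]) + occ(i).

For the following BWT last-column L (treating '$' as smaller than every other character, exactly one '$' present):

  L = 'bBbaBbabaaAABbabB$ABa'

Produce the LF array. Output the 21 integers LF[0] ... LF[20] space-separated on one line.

Char counts: '$':1, 'A':3, 'B':5, 'a':6, 'b':6
C (first-col start): C('$')=0, C('A')=1, C('B')=4, C('a')=9, C('b')=15
L[0]='b': occ=0, LF[0]=C('b')+0=15+0=15
L[1]='B': occ=0, LF[1]=C('B')+0=4+0=4
L[2]='b': occ=1, LF[2]=C('b')+1=15+1=16
L[3]='a': occ=0, LF[3]=C('a')+0=9+0=9
L[4]='B': occ=1, LF[4]=C('B')+1=4+1=5
L[5]='b': occ=2, LF[5]=C('b')+2=15+2=17
L[6]='a': occ=1, LF[6]=C('a')+1=9+1=10
L[7]='b': occ=3, LF[7]=C('b')+3=15+3=18
L[8]='a': occ=2, LF[8]=C('a')+2=9+2=11
L[9]='a': occ=3, LF[9]=C('a')+3=9+3=12
L[10]='A': occ=0, LF[10]=C('A')+0=1+0=1
L[11]='A': occ=1, LF[11]=C('A')+1=1+1=2
L[12]='B': occ=2, LF[12]=C('B')+2=4+2=6
L[13]='b': occ=4, LF[13]=C('b')+4=15+4=19
L[14]='a': occ=4, LF[14]=C('a')+4=9+4=13
L[15]='b': occ=5, LF[15]=C('b')+5=15+5=20
L[16]='B': occ=3, LF[16]=C('B')+3=4+3=7
L[17]='$': occ=0, LF[17]=C('$')+0=0+0=0
L[18]='A': occ=2, LF[18]=C('A')+2=1+2=3
L[19]='B': occ=4, LF[19]=C('B')+4=4+4=8
L[20]='a': occ=5, LF[20]=C('a')+5=9+5=14

Answer: 15 4 16 9 5 17 10 18 11 12 1 2 6 19 13 20 7 0 3 8 14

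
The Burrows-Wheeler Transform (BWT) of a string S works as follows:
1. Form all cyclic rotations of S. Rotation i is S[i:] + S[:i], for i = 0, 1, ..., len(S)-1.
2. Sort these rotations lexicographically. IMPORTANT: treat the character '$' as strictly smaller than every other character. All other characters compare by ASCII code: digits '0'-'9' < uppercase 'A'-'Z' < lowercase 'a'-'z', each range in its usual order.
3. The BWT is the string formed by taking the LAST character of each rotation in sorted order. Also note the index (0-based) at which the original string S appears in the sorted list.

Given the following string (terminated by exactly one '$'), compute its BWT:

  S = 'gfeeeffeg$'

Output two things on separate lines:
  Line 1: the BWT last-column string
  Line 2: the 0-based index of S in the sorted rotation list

Answer: gfeefgfee$
9

Derivation:
All 10 rotations (rotation i = S[i:]+S[:i]):
  rot[0] = gfeeeffeg$
  rot[1] = feeeffeg$g
  rot[2] = eeeffeg$gf
  rot[3] = eeffeg$gfe
  rot[4] = effeg$gfee
  rot[5] = ffeg$gfeee
  rot[6] = feg$gfeeef
  rot[7] = eg$gfeeeff
  rot[8] = g$gfeeeffe
  rot[9] = $gfeeeffeg
Sorted (with $ < everything):
  sorted[0] = $gfeeeffeg  (last char: 'g')
  sorted[1] = eeeffeg$gf  (last char: 'f')
  sorted[2] = eeffeg$gfe  (last char: 'e')
  sorted[3] = effeg$gfee  (last char: 'e')
  sorted[4] = eg$gfeeeff  (last char: 'f')
  sorted[5] = feeeffeg$g  (last char: 'g')
  sorted[6] = feg$gfeeef  (last char: 'f')
  sorted[7] = ffeg$gfeee  (last char: 'e')
  sorted[8] = g$gfeeeffe  (last char: 'e')
  sorted[9] = gfeeeffeg$  (last char: '$')
Last column: gfeefgfee$
Original string S is at sorted index 9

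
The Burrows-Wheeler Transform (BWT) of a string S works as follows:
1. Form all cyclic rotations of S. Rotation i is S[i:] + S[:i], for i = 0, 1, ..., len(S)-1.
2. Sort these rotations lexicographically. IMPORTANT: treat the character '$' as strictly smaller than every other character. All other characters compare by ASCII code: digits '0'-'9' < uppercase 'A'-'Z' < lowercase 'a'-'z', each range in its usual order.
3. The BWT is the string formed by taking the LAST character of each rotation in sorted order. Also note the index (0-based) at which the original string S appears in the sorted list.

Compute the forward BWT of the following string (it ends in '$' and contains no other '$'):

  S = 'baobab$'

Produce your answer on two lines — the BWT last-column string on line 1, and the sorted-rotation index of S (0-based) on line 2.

Answer: bbbao$a
5

Derivation:
All 7 rotations (rotation i = S[i:]+S[:i]):
  rot[0] = baobab$
  rot[1] = aobab$b
  rot[2] = obab$ba
  rot[3] = bab$bao
  rot[4] = ab$baob
  rot[5] = b$baoba
  rot[6] = $baobab
Sorted (with $ < everything):
  sorted[0] = $baobab  (last char: 'b')
  sorted[1] = ab$baob  (last char: 'b')
  sorted[2] = aobab$b  (last char: 'b')
  sorted[3] = b$baoba  (last char: 'a')
  sorted[4] = bab$bao  (last char: 'o')
  sorted[5] = baobab$  (last char: '$')
  sorted[6] = obab$ba  (last char: 'a')
Last column: bbbao$a
Original string S is at sorted index 5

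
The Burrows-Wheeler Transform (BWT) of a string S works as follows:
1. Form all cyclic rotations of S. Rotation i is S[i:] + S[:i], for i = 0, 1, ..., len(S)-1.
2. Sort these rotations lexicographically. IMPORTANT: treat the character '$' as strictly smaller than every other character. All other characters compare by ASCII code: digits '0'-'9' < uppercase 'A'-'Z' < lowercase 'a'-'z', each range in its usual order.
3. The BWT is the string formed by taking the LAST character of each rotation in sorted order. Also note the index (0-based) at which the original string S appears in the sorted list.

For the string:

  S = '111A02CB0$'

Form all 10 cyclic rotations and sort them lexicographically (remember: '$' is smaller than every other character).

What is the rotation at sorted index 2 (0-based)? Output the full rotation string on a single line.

Answer: 02CB0$111A

Derivation:
All 10 rotations (rotation i = S[i:]+S[:i]):
  rot[0] = 111A02CB0$
  rot[1] = 11A02CB0$1
  rot[2] = 1A02CB0$11
  rot[3] = A02CB0$111
  rot[4] = 02CB0$111A
  rot[5] = 2CB0$111A0
  rot[6] = CB0$111A02
  rot[7] = B0$111A02C
  rot[8] = 0$111A02CB
  rot[9] = $111A02CB0
Sorted (with $ < everything):
  sorted[0] = $111A02CB0
  sorted[1] = 0$111A02CB
  sorted[2] = 02CB0$111A
  sorted[3] = 111A02CB0$
  sorted[4] = 11A02CB0$1
  sorted[5] = 1A02CB0$11
  sorted[6] = 2CB0$111A0
  sorted[7] = A02CB0$111
  sorted[8] = B0$111A02C
  sorted[9] = CB0$111A02
sorted[2] = 02CB0$111A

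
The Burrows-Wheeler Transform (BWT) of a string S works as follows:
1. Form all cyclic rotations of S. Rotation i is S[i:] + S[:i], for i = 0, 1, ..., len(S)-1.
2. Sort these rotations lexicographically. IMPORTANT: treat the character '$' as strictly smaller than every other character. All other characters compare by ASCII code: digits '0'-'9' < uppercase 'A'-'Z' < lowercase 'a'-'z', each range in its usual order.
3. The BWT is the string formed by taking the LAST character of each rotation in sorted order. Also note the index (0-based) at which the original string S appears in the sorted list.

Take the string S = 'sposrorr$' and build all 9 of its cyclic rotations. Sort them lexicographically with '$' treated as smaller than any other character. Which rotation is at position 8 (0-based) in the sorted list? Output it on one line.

Answer: srorr$spo

Derivation:
All 9 rotations (rotation i = S[i:]+S[:i]):
  rot[0] = sposrorr$
  rot[1] = posrorr$s
  rot[2] = osrorr$sp
  rot[3] = srorr$spo
  rot[4] = rorr$spos
  rot[5] = orr$sposr
  rot[6] = rr$sposro
  rot[7] = r$sposror
  rot[8] = $sposrorr
Sorted (with $ < everything):
  sorted[0] = $sposrorr
  sorted[1] = orr$sposr
  sorted[2] = osrorr$sp
  sorted[3] = posrorr$s
  sorted[4] = r$sposror
  sorted[5] = rorr$spos
  sorted[6] = rr$sposro
  sorted[7] = sposrorr$
  sorted[8] = srorr$spo
sorted[8] = srorr$spo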